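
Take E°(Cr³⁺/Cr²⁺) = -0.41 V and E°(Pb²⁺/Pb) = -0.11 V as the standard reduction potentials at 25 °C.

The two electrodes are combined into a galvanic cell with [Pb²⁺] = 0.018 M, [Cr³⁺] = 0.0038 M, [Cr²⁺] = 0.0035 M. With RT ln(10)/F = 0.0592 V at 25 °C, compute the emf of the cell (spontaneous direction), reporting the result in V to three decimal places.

+0.246 V

Pb²⁺/Pb is the cathode (higher E°), Cr³⁺/Cr²⁺ the anode: E°cell = -0.11 − (-0.41) = +0.30 V, n = 2.
Overall: Pb²⁺(aq) + 2 Cr²⁺(aq) → Pb(s) + 2 Cr³⁺(aq)
Q = [Cr³⁺]^2 / ([Pb²⁺]·[Cr²⁺]^2); log Q = 1.816.
E = E° − (0.0592/n) log Q = +0.30 − (0.0592/2)(1.816) = +0.246 V.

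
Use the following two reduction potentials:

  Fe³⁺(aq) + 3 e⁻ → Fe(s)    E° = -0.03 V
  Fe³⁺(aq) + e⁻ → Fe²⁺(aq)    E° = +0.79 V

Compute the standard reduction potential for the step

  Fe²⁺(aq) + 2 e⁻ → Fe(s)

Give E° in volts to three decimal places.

Sequential free energies add, so n₃E°₃ = n₁E°₁ + n₂E°₂.
With n₃ = 3, and the known step contributing 1×(+0.79) V, the unknown satisfies 2·E° = 3×(-0.03) − 1×(+0.79) = -0.880.
E° = -0.880 / 2 = -0.440 V.

-0.440 V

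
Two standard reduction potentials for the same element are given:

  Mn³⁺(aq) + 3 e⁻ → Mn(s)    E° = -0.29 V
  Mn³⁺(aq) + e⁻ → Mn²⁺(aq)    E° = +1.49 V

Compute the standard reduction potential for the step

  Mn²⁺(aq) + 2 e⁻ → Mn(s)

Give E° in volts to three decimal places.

-1.180 V

Sequential free energies add, so n₃E°₃ = n₁E°₁ + n₂E°₂.
With n₃ = 3, and the known step contributing 1×(+1.49) V, the unknown satisfies 2·E° = 3×(-0.29) − 1×(+1.49) = -2.360.
E° = -2.360 / 2 = -1.180 V.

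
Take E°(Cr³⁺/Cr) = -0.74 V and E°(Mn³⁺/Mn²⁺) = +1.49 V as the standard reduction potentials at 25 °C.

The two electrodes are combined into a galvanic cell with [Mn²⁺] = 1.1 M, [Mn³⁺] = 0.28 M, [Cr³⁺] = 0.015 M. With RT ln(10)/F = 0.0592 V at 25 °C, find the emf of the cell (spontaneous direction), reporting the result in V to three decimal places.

+2.231 V

Mn³⁺/Mn²⁺ is the cathode (higher E°), Cr³⁺/Cr the anode: E°cell = +1.49 − (-0.74) = +2.23 V, n = 3.
Overall: 3 Mn³⁺(aq) + Cr(s) → 3 Mn²⁺(aq) + Cr³⁺(aq)
Q = [Mn²⁺]^3·[Cr³⁺] / ([Mn³⁺]^3); log Q = -0.041.
E = E° − (0.0592/n) log Q = +2.23 − (0.0592/3)(-0.041) = +2.231 V.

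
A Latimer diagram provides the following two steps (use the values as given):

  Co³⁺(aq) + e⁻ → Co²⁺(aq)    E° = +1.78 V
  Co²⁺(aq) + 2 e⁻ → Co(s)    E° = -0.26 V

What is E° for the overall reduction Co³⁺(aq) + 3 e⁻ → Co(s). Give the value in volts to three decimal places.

+0.420 V

Since ΔG° = −nFE° is additive over sequential reductions, n₃E°₃ = n₁E°₁ + n₂E°₂.
E°₃ = (1×+1.78 + 2×-0.26) / 3 = (+1.260) / 3 = +0.420 V.
Simply averaging or adding the two E° values would be wrong; the electron-weighted sum is required.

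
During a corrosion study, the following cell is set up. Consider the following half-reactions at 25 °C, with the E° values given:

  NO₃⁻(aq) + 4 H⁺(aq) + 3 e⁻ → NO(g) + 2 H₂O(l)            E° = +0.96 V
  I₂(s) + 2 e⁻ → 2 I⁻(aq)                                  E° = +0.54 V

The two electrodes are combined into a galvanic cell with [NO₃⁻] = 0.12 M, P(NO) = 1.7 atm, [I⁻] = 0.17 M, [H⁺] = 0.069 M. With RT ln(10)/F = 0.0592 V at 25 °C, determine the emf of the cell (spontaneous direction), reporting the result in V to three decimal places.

+0.260 V

NO₃⁻/NO is the cathode (higher E°), I₂/I⁻ the anode: E°cell = +0.96 − (+0.54) = +0.42 V, n = 6.
Overall: 2 NO₃⁻(aq) + 8 H⁺(aq) + 6 I⁻(aq) → 2 NO(g) + 4 H₂O(l) + 3 I₂(s)
Q = P(NO)^2 / ([NO₃⁻]^2·[H⁺]^8·[I⁻]^6); log Q = 16.209.
E = E° − (0.0592/n) log Q = +0.42 − (0.0592/6)(16.209) = +0.260 V.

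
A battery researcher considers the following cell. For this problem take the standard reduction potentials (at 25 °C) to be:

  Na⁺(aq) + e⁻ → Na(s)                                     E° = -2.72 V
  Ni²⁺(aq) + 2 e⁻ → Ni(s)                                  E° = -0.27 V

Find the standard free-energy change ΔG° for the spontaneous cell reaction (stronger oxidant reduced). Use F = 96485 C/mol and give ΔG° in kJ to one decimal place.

-472.8 kJ

Ni²⁺/Ni (E° = -0.27 V) is the cathode; Na⁺/Na (E° = -2.72 V) is the anode, so E°cell = +2.45 V.
Balancing electrons gives n = 2 (lcm of 2 and 1).
ΔG° = −nFE° = −(2)(96485)(+2.45) = -472,777 J = -472.8 kJ.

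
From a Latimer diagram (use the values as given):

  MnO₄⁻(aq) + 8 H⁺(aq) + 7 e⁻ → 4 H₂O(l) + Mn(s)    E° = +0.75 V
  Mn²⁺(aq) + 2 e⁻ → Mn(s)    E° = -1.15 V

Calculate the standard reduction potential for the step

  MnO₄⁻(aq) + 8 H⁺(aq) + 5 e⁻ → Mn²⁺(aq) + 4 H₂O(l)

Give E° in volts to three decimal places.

+1.510 V

Sequential free energies add, so n₃E°₃ = n₁E°₁ + n₂E°₂.
With n₃ = 7, and the known step contributing 2×(-1.15) V, the unknown satisfies 5·E° = 7×(+0.75) − 2×(-1.15) = +7.550.
E° = +7.550 / 5 = +1.510 V.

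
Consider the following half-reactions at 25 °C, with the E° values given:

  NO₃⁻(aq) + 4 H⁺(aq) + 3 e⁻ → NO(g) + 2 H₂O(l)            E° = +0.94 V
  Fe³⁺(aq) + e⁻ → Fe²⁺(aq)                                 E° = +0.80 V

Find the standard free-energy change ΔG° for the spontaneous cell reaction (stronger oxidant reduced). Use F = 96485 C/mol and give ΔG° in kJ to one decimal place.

NO₃⁻/NO (E° = +0.94 V) is the cathode; Fe³⁺/Fe²⁺ (E° = +0.80 V) is the anode, so E°cell = +0.14 V.
Balancing electrons gives n = 3 (lcm of 3 and 1).
ΔG° = −nFE° = −(3)(96485)(+0.14) = -40,524 J = -40.5 kJ.

-40.5 kJ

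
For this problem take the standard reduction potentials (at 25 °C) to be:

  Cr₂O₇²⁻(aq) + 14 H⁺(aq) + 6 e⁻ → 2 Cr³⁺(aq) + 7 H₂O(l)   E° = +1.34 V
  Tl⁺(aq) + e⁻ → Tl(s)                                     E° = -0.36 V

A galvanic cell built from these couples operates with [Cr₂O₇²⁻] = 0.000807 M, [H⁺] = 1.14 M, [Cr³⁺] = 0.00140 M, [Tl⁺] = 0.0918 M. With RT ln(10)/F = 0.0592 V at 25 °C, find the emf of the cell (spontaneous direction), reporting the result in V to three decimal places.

Cr₂O₇²⁻/Cr³⁺ is the cathode (higher E°), Tl⁺/Tl the anode: E°cell = +1.34 − (-0.36) = +1.70 V, n = 6.
Overall: Cr₂O₇²⁻(aq) + 14 H⁺(aq) + 6 Tl(s) → 2 Cr³⁺(aq) + 7 H₂O(l) + 6 Tl⁺(aq)
Q = [Cr³⁺]^2·[Tl⁺]^6 / ([Cr₂O₇²⁻]·[H⁺]^14); log Q = -9.634.
E = E° − (0.0592/n) log Q = +1.70 − (0.0592/6)(-9.634) = +1.795 V.

+1.795 V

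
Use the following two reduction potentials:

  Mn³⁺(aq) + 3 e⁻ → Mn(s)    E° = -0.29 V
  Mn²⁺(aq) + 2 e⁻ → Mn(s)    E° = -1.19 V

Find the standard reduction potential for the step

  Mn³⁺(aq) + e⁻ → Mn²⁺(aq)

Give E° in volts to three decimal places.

Sequential free energies add, so n₃E°₃ = n₁E°₁ + n₂E°₂.
With n₃ = 3, and the known step contributing 2×(-1.19) V, the unknown satisfies 1·E° = 3×(-0.29) − 2×(-1.19) = +1.510.
E° = +1.510 / 1 = +1.510 V.

+1.510 V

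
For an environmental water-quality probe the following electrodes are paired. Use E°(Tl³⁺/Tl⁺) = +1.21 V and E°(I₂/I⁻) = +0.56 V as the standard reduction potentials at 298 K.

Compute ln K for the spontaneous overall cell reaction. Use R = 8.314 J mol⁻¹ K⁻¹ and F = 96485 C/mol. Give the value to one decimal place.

50.6

Cathode: Tl³⁺/Tl⁺; anode: I₂/I⁻. E°cell = (+1.21) − (+0.56) = +0.65 V, with n = 2.
ΔG° = −nFE° = −RT ln K, so ln K = nFE°/(RT) = (2)(96485)(+0.65) / ((8.314)(298)) = 50.626.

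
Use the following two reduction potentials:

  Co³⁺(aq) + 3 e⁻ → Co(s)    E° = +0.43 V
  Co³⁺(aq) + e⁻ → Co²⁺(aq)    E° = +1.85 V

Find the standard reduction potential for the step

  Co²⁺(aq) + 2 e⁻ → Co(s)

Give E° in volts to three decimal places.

-0.280 V

Sequential free energies add, so n₃E°₃ = n₁E°₁ + n₂E°₂.
With n₃ = 3, and the known step contributing 1×(+1.85) V, the unknown satisfies 2·E° = 3×(+0.43) − 1×(+1.85) = -0.560.
E° = -0.560 / 2 = -0.280 V.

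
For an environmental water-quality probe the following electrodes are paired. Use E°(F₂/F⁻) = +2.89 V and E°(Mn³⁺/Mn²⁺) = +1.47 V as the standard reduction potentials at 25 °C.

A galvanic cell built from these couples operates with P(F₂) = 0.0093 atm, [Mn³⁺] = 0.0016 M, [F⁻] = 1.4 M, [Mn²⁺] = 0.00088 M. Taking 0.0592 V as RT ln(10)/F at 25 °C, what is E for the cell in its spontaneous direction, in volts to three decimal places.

+1.336 V

F₂/F⁻ is the cathode (higher E°), Mn³⁺/Mn²⁺ the anode: E°cell = +2.89 − (+1.47) = +1.42 V, n = 2.
Overall: F₂(g) + 2 Mn²⁺(aq) → 2 F⁻(aq) + 2 Mn³⁺(aq)
Q = [F⁻]^2·[Mn³⁺]^2 / (P(F₂)·[Mn²⁺]^2); log Q = 2.843.
E = E° − (0.0592/n) log Q = +1.42 − (0.0592/2)(2.843) = +1.336 V.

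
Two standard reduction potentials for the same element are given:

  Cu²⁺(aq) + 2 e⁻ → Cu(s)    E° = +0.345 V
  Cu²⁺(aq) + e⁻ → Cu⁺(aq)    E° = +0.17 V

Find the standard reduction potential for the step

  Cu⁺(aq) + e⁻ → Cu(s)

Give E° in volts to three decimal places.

+0.520 V

Sequential free energies add, so n₃E°₃ = n₁E°₁ + n₂E°₂.
With n₃ = 2, and the known step contributing 1×(+0.17) V, the unknown satisfies 1·E° = 2×(+0.345) − 1×(+0.17) = +0.520.
E° = +0.520 / 1 = +0.520 V.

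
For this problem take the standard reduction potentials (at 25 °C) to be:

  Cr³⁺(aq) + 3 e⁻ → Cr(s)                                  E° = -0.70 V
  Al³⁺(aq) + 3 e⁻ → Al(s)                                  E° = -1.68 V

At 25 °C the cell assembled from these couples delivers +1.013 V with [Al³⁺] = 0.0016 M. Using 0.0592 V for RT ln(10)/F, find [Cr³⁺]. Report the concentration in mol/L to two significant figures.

0.075 M

Cr³⁺/Cr is the cathode, Al³⁺/Al the anode: E°cell = +0.98 V, n = 3.
Overall reaction: Cr³⁺(aq) + Al(s) → Cr(s) + Al³⁺(aq); Q = [Al³⁺]^1/[Cr³⁺]^1.
From E = E° − (0.0592/n) log Q: log Q = (E° − E)·n/0.0592 = (+0.98 − (+1.013))·3/0.0592 = -1.6723.
So 1·log[Cr³⁺] = 1·log(0.0016) − log Q = -2.7959 − (-1.6723) = -1.1236; [Cr³⁺] = 10^(-1.1236) ≈ 0.075 M.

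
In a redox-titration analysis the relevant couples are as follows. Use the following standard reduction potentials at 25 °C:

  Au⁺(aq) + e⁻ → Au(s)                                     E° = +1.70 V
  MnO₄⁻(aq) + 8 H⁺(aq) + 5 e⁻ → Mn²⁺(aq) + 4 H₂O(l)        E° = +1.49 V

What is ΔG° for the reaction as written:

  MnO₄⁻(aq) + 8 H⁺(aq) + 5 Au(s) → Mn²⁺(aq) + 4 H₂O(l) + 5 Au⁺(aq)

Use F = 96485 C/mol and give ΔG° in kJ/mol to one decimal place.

+101.3 kJ/mol

As written, MnO₄⁻/Mn²⁺ is reduced (cathode) and Au⁺/Au is oxidised (anode), so E°cell = (+1.49) − (+1.70) = -0.21 V.
Balancing electrons gives n = 5.
ΔG° = −nFE° = −(5)(96485)(-0.21) = 101,309 J = +101.3 kJ/mol.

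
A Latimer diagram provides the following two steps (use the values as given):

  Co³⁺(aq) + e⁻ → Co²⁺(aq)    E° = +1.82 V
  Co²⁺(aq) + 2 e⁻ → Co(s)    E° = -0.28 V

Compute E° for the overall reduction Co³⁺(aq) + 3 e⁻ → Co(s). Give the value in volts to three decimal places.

+0.420 V

Adding the free-energy changes (−nFE°) of the two steps gives −n₃FE°₃ = −n₁FE°₁ − n₂FE°₂.
E°₃ = (1×+1.82 + 2×-0.28) / 3 = (+1.260) / 3 = +0.420 V.
E° values themselves are not directly additive — weighting by electron count is essential.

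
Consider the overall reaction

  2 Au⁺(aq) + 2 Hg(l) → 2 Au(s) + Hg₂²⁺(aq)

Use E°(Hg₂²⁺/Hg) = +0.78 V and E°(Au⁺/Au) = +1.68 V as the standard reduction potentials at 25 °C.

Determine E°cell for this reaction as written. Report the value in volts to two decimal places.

+0.90 V

The Au⁺/Au couple has the higher reduction potential, so it is the cathode; Hg₂²⁺/Hg is oxidised at the anode.
E°cell = E°(cathode) − E°(anode) = (+1.68) − (+0.78) = +0.90 V.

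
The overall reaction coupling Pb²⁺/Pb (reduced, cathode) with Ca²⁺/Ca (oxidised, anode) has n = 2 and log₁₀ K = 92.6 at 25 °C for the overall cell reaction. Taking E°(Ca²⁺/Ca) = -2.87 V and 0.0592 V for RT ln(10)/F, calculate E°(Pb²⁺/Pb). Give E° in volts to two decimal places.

E°cell = (0.0592/n)·log K = (0.0592/2)(92.6) = +2.741 V.
Since Pb²⁺/Pb is the cathode and Ca²⁺/Ca the anode, E°cell = E°(Pb²⁺/Pb) − E°(Ca²⁺/Ca).
So E°(Pb²⁺/Pb) = E°cell + E°(Ca²⁺/Ca) = +2.741 + (-2.87) = -0.13 V.

-0.13 V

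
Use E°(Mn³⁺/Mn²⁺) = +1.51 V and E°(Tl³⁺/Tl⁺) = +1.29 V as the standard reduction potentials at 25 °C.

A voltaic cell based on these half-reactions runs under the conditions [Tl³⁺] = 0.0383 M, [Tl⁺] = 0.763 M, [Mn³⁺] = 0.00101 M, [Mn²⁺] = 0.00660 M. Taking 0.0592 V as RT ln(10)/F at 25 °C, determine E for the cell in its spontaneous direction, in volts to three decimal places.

Mn³⁺/Mn²⁺ is the cathode (higher E°), Tl³⁺/Tl⁺ the anode: E°cell = +1.51 − (+1.29) = +0.22 V, n = 2.
Overall: 2 Mn³⁺(aq) + Tl⁺(aq) → 2 Mn²⁺(aq) + Tl³⁺(aq)
Q = [Mn²⁺]^2·[Tl³⁺] / ([Mn³⁺]^2·[Tl⁺]); log Q = 0.331.
E = E° − (0.0592/n) log Q = +0.22 − (0.0592/2)(0.331) = +0.210 V.

+0.210 V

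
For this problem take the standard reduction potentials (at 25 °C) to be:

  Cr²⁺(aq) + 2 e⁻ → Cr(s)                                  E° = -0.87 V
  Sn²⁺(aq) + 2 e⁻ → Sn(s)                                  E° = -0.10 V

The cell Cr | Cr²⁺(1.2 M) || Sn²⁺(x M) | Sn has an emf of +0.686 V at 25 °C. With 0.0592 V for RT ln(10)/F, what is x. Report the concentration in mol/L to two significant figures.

Sn²⁺/Sn is the cathode, Cr²⁺/Cr the anode: E°cell = +0.77 V, n = 2.
Overall reaction: Sn²⁺(aq) + Cr(s) → Sn(s) + Cr²⁺(aq); Q = [Cr²⁺]^1/[Sn²⁺]^1.
From E = E° − (0.0592/n) log Q: log Q = (E° − E)·n/0.0592 = (+0.77 − (+0.686))·2/0.0592 = 2.8378.
So 1·log[Sn²⁺] = 1·log(1.2) − log Q = 0.0792 − (2.8378) = -2.7586; [Sn²⁺] = 10^(-2.7586) ≈ 0.0017 M.

0.0017 M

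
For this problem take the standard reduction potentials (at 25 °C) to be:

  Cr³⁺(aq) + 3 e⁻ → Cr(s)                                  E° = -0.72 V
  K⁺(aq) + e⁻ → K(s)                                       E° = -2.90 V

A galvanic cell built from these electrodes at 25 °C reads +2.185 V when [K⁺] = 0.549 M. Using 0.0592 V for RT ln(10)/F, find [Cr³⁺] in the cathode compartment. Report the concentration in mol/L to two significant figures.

Cr³⁺/Cr is the cathode, K⁺/K the anode: E°cell = +2.18 V, n = 3.
Overall reaction: Cr³⁺(aq) + 3 K(s) → Cr(s) + 3 K⁺(aq); Q = [K⁺]^3/[Cr³⁺]^1.
From E = E° − (0.0592/n) log Q: log Q = (E° − E)·n/0.0592 = (+2.18 − (+2.185))·3/0.0592 = -0.2534.
So 1·log[Cr³⁺] = 3·log(0.549) − log Q = -0.7813 − (-0.2534) = -0.5279; [Cr³⁺] = 10^(-0.5279) ≈ 0.30 M.

0.30 M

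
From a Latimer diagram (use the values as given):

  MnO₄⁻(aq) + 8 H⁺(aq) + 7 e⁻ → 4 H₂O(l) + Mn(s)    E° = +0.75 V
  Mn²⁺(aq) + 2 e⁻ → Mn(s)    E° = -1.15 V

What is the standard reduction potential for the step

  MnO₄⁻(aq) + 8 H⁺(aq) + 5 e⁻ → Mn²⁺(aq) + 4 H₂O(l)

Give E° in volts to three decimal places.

Sequential free energies add, so n₃E°₃ = n₁E°₁ + n₂E°₂.
With n₃ = 7, and the known step contributing 2×(-1.15) V, the unknown satisfies 5·E° = 7×(+0.75) − 2×(-1.15) = +7.550.
E° = +7.550 / 5 = +1.510 V.

+1.510 V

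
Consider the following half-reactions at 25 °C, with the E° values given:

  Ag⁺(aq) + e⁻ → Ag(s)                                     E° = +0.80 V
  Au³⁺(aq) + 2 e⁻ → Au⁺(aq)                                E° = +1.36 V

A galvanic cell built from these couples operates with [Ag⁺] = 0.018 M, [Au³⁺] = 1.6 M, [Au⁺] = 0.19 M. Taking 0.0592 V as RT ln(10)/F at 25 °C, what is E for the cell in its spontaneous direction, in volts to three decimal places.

+0.691 V

Au³⁺/Au⁺ is the cathode (higher E°), Ag⁺/Ag the anode: E°cell = +1.36 − (+0.80) = +0.56 V, n = 2.
Overall: Au³⁺(aq) + 2 Ag(s) → Au⁺(aq) + 2 Ag⁺(aq)
Q = [Au⁺]·[Ag⁺]^2 / ([Au³⁺]); log Q = -4.415.
E = E° − (0.0592/n) log Q = +0.56 − (0.0592/2)(-4.415) = +0.691 V.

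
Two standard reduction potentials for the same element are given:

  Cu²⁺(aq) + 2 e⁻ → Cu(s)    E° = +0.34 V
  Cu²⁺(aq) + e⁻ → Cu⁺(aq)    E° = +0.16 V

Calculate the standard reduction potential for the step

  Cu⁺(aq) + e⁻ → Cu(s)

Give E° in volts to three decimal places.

Sequential free energies add, so n₃E°₃ = n₁E°₁ + n₂E°₂.
With n₃ = 2, and the known step contributing 1×(+0.16) V, the unknown satisfies 1·E° = 2×(+0.34) − 1×(+0.16) = +0.520.
E° = +0.520 / 1 = +0.520 V.

+0.520 V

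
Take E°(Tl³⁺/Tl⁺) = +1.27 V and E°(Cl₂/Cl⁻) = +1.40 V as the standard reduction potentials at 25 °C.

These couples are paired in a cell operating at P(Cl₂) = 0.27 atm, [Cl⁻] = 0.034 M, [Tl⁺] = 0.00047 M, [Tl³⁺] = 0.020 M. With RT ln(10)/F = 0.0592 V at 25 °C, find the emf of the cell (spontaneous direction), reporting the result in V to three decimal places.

Cl₂/Cl⁻ is the cathode (higher E°), Tl³⁺/Tl⁺ the anode: E°cell = +1.40 − (+1.27) = +0.13 V, n = 2.
Overall: Cl₂(g) + Tl⁺(aq) → 2 Cl⁻(aq) + Tl³⁺(aq)
Q = [Cl⁻]^2·[Tl³⁺] / (P(Cl₂)·[Tl⁺]); log Q = -0.739.
E = E° − (0.0592/n) log Q = +0.13 − (0.0592/2)(-0.739) = +0.152 V.

+0.152 V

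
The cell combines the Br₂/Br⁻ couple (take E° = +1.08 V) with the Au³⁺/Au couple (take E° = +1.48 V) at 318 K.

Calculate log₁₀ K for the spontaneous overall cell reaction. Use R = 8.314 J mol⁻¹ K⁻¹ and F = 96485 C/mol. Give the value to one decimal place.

38.0

Cathode: Au³⁺/Au; anode: Br₂/Br⁻. E°cell = (+1.48) − (+1.08) = +0.40 V, with n = 6.
ΔG° = −nFE° = −RT ln K, so ln K = nFE°/(RT) = (6)(96485)(+0.40) / ((8.314)(318)) = 87.586.
log₁₀ K = 87.586 / ln 10 = 38.0.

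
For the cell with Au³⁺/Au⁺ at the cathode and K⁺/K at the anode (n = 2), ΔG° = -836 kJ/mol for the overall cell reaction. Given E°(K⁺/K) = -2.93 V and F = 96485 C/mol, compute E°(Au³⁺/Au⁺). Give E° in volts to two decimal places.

E°cell = −ΔG°/(nF) = −(-836×10³)/((2)(96485)) = +4.332 V.
Since Au³⁺/Au⁺ is the cathode and K⁺/K the anode, E°cell = E°(Au³⁺/Au⁺) − E°(K⁺/K).
So E°(Au³⁺/Au⁺) = E°cell + E°(K⁺/K) = +4.332 + (-2.93) = +1.40 V.

+1.40 V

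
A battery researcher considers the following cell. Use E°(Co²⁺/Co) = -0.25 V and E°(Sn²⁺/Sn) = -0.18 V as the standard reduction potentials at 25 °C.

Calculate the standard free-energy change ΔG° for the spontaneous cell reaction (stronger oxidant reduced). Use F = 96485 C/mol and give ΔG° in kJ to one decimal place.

Sn²⁺/Sn (E° = -0.18 V) is the cathode; Co²⁺/Co (E° = -0.25 V) is the anode, so E°cell = +0.07 V.
Balancing electrons gives n = 2 (lcm of 2 and 2).
ΔG° = −nFE° = −(2)(96485)(+0.07) = -13,508 J = -13.5 kJ.

-13.5 kJ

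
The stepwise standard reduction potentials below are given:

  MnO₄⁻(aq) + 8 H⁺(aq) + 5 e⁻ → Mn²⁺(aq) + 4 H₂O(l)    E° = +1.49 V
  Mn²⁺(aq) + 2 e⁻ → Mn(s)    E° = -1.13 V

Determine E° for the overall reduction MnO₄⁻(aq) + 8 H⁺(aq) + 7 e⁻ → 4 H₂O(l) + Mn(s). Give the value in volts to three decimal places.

+0.741 V

Since ΔG° = −nFE° is additive over sequential reductions, n₃E°₃ = n₁E°₁ + n₂E°₂.
E°₃ = (5×+1.49 + 2×-1.13) / 7 = (+5.190) / 7 = +0.741 V.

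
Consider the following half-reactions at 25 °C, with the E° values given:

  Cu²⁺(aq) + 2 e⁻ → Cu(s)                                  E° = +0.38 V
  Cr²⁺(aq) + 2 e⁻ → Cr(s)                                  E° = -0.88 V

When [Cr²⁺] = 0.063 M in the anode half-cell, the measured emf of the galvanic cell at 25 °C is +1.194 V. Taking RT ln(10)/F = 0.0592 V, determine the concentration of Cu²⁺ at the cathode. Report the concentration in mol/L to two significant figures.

0.00037 M

Cu²⁺/Cu is the cathode, Cr²⁺/Cr the anode: E°cell = +1.26 V, n = 2.
Overall reaction: Cu²⁺(aq) + Cr(s) → Cu(s) + Cr²⁺(aq); Q = [Cr²⁺]^1/[Cu²⁺]^1.
From E = E° − (0.0592/n) log Q: log Q = (E° − E)·n/0.0592 = (+1.26 − (+1.194))·2/0.0592 = 2.2297.
So 1·log[Cu²⁺] = 1·log(0.063) − log Q = -1.2007 − (2.2297) = -3.4304; [Cu²⁺] = 10^(-3.4304) ≈ 0.00037 M.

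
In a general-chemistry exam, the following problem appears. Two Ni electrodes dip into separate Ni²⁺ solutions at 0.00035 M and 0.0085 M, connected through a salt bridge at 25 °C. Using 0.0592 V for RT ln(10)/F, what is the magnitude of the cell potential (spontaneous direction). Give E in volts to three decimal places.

For a concentration cell E°cell = 0. The 0.0085 M side is the cathode (reduction is favoured where [Ni²⁺] is higher).
With n = 2, E = −(0.0592/2) log([Ni²⁺]ₐₙ/[Ni²⁺]꜀ₐₜ) = −(0.0592/2) log(0.00035/0.0085) = −(0.0592/2)(-1.385) = +0.041 V.

+0.041 V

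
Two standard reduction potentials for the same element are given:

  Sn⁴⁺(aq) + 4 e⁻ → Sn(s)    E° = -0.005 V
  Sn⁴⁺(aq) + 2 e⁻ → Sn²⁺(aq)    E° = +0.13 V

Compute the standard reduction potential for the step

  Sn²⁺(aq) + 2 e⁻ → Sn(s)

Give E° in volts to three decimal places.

-0.140 V

Sequential free energies add, so n₃E°₃ = n₁E°₁ + n₂E°₂.
With n₃ = 4, and the known step contributing 2×(+0.13) V, the unknown satisfies 2·E° = 4×(-0.005) − 2×(+0.13) = -0.280.
E° = -0.280 / 2 = -0.140 V.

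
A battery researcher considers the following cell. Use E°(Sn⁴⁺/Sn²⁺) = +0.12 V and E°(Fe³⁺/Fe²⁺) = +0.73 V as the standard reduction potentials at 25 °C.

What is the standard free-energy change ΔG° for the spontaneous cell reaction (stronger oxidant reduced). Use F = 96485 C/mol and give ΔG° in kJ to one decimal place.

-117.7 kJ

Fe³⁺/Fe²⁺ (E° = +0.73 V) is the cathode; Sn⁴⁺/Sn²⁺ (E° = +0.12 V) is the anode, so E°cell = +0.61 V.
Balancing electrons gives n = 2 (lcm of 1 and 2).
ΔG° = −nFE° = −(2)(96485)(+0.61) = -117,712 J = -117.7 kJ.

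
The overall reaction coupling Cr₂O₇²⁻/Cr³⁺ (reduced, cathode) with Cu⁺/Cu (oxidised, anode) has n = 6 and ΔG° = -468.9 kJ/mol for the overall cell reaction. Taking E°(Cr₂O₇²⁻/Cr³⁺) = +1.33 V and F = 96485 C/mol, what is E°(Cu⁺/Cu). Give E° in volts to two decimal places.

E°cell = −ΔG°/(nF) = −(-468.9×10³)/((6)(96485)) = +0.810 V.
Since Cr₂O₇²⁻/Cr³⁺ is the cathode and Cu⁺/Cu the anode, E°cell = E°(Cr₂O₇²⁻/Cr³⁺) − E°(Cu⁺/Cu).
So E°(Cu⁺/Cu) = E°(Cr₂O₇²⁻/Cr³⁺) − E°cell = (+1.33) − (+0.810) = +0.52 V.

+0.52 V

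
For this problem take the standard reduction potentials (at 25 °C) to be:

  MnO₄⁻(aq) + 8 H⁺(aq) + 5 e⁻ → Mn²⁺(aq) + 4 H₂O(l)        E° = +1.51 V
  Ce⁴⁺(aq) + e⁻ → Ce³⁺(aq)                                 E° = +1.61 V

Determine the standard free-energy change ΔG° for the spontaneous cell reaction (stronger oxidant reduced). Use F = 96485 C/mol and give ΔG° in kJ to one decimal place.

Ce⁴⁺/Ce³⁺ (E° = +1.61 V) is the cathode; MnO₄⁻/Mn²⁺ (E° = +1.51 V) is the anode, so E°cell = +0.10 V.
Balancing electrons gives n = 5 (lcm of 1 and 5).
ΔG° = −nFE° = −(5)(96485)(+0.10) = -48,242 J = -48.2 kJ.

-48.2 kJ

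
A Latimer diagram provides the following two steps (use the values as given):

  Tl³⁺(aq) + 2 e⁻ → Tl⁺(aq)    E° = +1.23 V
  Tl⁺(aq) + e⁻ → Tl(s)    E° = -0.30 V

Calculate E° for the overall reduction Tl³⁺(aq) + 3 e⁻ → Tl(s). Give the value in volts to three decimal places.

+0.720 V

Standard free energies of sequential steps add: ΔG°₃ = ΔG°₁ + ΔG°₂, so n₃E°₃ = n₁E°₁ + n₂E°₂.
E°₃ = (2×+1.23 + 1×-0.30) / 3 = (+2.160) / 3 = +0.720 V.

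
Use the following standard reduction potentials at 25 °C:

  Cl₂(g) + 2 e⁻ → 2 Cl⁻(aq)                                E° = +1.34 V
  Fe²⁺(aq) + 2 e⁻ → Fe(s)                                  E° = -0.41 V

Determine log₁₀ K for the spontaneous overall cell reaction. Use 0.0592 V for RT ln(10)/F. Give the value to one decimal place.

59.1

Cathode: Cl₂/Cl⁻; anode: Fe²⁺/Fe. E°cell = +1.75 V, n = 2.
log K = nE°cell / 0.0592 = (2)(+1.75) / 0.0592 = 59.1.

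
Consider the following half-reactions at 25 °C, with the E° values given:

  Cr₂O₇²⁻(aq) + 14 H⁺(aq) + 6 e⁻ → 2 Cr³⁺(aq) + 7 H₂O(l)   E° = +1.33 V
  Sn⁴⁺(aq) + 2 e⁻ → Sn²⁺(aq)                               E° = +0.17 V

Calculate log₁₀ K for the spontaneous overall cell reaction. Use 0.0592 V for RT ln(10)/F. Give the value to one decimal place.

117.6

Cathode: Cr₂O₇²⁻/Cr³⁺; anode: Sn⁴⁺/Sn²⁺. E°cell = +1.16 V, n = 6.
log K = nE°cell / 0.0592 = (6)(+1.16) / 0.0592 = 117.6.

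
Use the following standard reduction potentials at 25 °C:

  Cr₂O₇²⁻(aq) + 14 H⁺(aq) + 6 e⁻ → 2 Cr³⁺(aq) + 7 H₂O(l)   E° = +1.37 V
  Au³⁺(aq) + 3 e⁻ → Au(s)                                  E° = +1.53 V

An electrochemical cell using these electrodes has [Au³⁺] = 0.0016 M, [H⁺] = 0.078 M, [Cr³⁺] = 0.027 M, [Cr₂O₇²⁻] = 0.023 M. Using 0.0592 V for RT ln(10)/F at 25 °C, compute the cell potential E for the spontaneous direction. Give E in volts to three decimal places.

Au³⁺/Au is the cathode (higher E°), Cr₂O₇²⁻/Cr³⁺ the anode: E°cell = +1.53 − (+1.37) = +0.16 V, n = 6.
Overall: 2 Au³⁺(aq) + 2 Cr³⁺(aq) + 7 H₂O(l) → 2 Au(s) + Cr₂O₇²⁻(aq) + 14 H⁺(aq)
Q = [Cr₂O₇²⁻]·[H⁺]^14 / ([Au³⁺]^2·[Cr³⁺]^2); log Q = -8.420.
E = E° − (0.0592/n) log Q = +0.16 − (0.0592/6)(-8.420) = +0.243 V.

+0.243 V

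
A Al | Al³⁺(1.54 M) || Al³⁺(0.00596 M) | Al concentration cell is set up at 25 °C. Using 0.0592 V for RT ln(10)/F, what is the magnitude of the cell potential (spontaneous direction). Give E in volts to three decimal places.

For a concentration cell E°cell = 0. The 1.54 M side is the cathode (reduction is favoured where [Al³⁺] is higher).
With n = 3, E = −(0.0592/3) log([Al³⁺]ₐₙ/[Al³⁺]꜀ₐₜ) = −(0.0592/3) log(0.00596/1.54) = −(0.0592/3)(-2.412) = +0.048 V.

+0.048 V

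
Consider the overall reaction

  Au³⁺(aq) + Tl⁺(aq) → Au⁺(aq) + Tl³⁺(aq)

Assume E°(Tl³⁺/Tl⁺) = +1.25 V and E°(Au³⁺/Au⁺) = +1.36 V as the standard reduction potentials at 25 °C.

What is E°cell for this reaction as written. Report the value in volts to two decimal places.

The Au³⁺/Au⁺ couple has the higher reduction potential, so it is the cathode; Tl³⁺/Tl⁺ is oxidised at the anode.
E°cell = E°(cathode) − E°(anode) = (+1.36) − (+1.25) = +0.11 V.
Since E°cell > 0, the reaction is spontaneous under standard conditions.

+0.11 V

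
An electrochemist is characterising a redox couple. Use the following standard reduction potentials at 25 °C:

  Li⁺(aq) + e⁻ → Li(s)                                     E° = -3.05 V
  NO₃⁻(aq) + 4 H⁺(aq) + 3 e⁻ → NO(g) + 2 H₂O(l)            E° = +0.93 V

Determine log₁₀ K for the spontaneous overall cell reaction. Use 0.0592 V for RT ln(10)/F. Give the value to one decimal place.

Cathode: NO₃⁻/NO; anode: Li⁺/Li. E°cell = +3.98 V, n = 3.
log K = nE°cell / 0.0592 = (3)(+3.98) / 0.0592 = 201.7.

201.7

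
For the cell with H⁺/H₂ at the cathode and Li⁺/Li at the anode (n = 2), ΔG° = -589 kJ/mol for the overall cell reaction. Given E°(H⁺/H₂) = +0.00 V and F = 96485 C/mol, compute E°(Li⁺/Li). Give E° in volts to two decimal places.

E°cell = −ΔG°/(nF) = −(-589×10³)/((2)(96485)) = +3.052 V.
Since H⁺/H₂ is the cathode and Li⁺/Li the anode, E°cell = E°(H⁺/H₂) − E°(Li⁺/Li).
So E°(Li⁺/Li) = E°(H⁺/H₂) − E°cell = (+0.00) − (+3.052) = -3.05 V.

-3.05 V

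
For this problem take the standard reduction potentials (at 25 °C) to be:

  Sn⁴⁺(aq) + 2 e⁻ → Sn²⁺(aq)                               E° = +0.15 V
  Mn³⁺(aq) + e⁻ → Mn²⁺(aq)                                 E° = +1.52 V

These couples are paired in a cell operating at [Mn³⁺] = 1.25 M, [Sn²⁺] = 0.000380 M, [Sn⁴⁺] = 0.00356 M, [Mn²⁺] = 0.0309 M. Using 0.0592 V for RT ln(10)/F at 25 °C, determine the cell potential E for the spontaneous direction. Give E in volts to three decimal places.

+1.436 V

Mn³⁺/Mn²⁺ is the cathode (higher E°), Sn⁴⁺/Sn²⁺ the anode: E°cell = +1.52 − (+0.15) = +1.37 V, n = 2.
Overall: 2 Mn³⁺(aq) + Sn²⁺(aq) → 2 Mn²⁺(aq) + Sn⁴⁺(aq)
Q = [Mn²⁺]^2·[Sn⁴⁺] / ([Mn³⁺]^2·[Sn²⁺]); log Q = -2.242.
E = E° − (0.0592/n) log Q = +1.37 − (0.0592/2)(-2.242) = +1.436 V.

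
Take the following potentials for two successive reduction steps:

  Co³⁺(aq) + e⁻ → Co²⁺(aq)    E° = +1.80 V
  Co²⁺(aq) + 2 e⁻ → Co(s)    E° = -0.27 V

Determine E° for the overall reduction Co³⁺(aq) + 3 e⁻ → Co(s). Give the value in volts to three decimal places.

Since ΔG° = −nFE° is additive over sequential reductions, n₃E°₃ = n₁E°₁ + n₂E°₂.
E°₃ = (1×+1.80 + 2×-0.27) / 3 = (+1.260) / 3 = +0.420 V.

+0.420 V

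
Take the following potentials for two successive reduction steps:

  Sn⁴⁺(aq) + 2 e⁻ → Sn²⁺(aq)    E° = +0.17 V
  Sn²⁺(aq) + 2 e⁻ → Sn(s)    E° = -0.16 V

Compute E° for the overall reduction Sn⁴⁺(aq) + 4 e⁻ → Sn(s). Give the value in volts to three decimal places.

+0.005 V

Standard free energies of sequential steps add: ΔG°₃ = ΔG°₁ + ΔG°₂, so n₃E°₃ = n₁E°₁ + n₂E°₂.
E°₃ = (2×+0.17 + 2×-0.16) / 4 = (+0.020) / 4 = +0.005 V.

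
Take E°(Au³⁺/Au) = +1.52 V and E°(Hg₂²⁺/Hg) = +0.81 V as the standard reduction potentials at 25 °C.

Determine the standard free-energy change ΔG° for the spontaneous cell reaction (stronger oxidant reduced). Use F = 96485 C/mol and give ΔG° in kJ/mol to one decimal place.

Au³⁺/Au (E° = +1.52 V) is the cathode; Hg₂²⁺/Hg (E° = +0.81 V) is the anode, so E°cell = +0.71 V.
Balancing electrons gives n = 6 (lcm of 3 and 2).
ΔG° = −nFE° = −(6)(96485)(+0.71) = -411,026 J = -411.0 kJ/mol.

-411.0 kJ/mol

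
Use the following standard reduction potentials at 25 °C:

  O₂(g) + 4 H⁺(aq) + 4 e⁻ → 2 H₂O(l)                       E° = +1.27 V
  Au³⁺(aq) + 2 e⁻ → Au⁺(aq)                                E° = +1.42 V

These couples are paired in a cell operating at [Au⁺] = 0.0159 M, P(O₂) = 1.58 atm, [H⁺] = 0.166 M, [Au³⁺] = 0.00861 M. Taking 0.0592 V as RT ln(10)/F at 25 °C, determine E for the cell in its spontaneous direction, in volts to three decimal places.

Au³⁺/Au⁺ is the cathode (higher E°), O₂/H₂O the anode: E°cell = +1.42 − (+1.27) = +0.15 V, n = 4.
Overall: 2 Au³⁺(aq) + 2 H₂O(l) → 2 Au⁺(aq) + O₂(g) + 4 H⁺(aq)
Q = [Au⁺]^2·P(O₂)·[H⁺]^4 / ([Au³⁺]^2); log Q = -2.388.
E = E° − (0.0592/n) log Q = +0.15 − (0.0592/4)(-2.388) = +0.185 V.

+0.185 V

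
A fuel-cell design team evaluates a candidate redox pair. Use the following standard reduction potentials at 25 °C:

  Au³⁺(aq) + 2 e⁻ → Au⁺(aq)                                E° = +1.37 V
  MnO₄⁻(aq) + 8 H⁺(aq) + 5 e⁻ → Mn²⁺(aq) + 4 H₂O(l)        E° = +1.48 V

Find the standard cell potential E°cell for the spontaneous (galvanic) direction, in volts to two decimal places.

The MnO₄⁻/Mn²⁺ couple has the higher reduction potential, so it is the cathode; Au³⁺/Au⁺ is oxidised at the anode.
E°cell = E°(cathode) − E°(anode) = (+1.48) − (+1.37) = +0.11 V.

+0.11 V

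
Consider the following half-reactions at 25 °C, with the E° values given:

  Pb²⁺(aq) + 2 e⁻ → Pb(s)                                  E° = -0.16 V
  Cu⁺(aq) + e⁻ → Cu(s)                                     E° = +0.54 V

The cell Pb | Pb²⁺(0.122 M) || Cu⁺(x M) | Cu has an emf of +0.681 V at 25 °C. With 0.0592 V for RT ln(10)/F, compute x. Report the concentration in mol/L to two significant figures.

Cu⁺/Cu is the cathode, Pb²⁺/Pb the anode: E°cell = +0.70 V, n = 2.
Overall reaction: 2 Cu⁺(aq) + Pb(s) → 2 Cu(s) + Pb²⁺(aq); Q = [Pb²⁺]^1/[Cu⁺]^2.
From E = E° − (0.0592/n) log Q: log Q = (E° − E)·n/0.0592 = (+0.70 − (+0.681))·2/0.0592 = 0.6419.
So 2·log[Cu⁺] = 1·log(0.122) − log Q = -0.9136 − (0.6419) = -1.5555; log[Cu⁺] = -1.5555 / 2 = -0.7778; [Cu⁺] = 10^(-0.7778) ≈ 0.17 M.

0.17 M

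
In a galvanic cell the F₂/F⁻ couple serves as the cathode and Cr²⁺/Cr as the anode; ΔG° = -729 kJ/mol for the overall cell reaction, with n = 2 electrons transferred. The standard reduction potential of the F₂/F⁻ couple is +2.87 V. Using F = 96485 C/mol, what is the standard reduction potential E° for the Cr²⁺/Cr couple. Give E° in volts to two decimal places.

-0.91 V

E°cell = −ΔG°/(nF) = −(-729×10³)/((2)(96485)) = +3.778 V.
Since F₂/F⁻ is the cathode and Cr²⁺/Cr the anode, E°cell = E°(F₂/F⁻) − E°(Cr²⁺/Cr).
So E°(Cr²⁺/Cr) = E°(F₂/F⁻) − E°cell = (+2.87) − (+3.778) = -0.91 V.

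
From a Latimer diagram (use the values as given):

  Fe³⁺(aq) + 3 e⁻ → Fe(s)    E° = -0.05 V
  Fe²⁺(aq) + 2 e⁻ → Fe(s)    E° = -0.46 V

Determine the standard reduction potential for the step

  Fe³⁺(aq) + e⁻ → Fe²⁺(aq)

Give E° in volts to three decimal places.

+0.770 V

Sequential free energies add, so n₃E°₃ = n₁E°₁ + n₂E°₂.
With n₃ = 3, and the known step contributing 2×(-0.46) V, the unknown satisfies 1·E° = 3×(-0.05) − 2×(-0.46) = +0.770.
E° = +0.770 / 1 = +0.770 V.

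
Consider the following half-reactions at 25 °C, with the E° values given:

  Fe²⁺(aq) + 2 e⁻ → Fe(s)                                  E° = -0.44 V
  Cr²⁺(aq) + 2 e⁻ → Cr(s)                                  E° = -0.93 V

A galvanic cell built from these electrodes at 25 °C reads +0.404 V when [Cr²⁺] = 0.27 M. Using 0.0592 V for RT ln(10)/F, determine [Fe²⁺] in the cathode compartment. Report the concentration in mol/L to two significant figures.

0.00034 M

Fe²⁺/Fe is the cathode, Cr²⁺/Cr the anode: E°cell = +0.49 V, n = 2.
Overall reaction: Fe²⁺(aq) + Cr(s) → Fe(s) + Cr²⁺(aq); Q = [Cr²⁺]^1/[Fe²⁺]^1.
From E = E° − (0.0592/n) log Q: log Q = (E° − E)·n/0.0592 = (+0.49 − (+0.404))·2/0.0592 = 2.9054.
So 1·log[Fe²⁺] = 1·log(0.27) − log Q = -0.5686 − (2.9054) = -3.4740; [Fe²⁺] = 10^(-3.4740) ≈ 0.00034 M.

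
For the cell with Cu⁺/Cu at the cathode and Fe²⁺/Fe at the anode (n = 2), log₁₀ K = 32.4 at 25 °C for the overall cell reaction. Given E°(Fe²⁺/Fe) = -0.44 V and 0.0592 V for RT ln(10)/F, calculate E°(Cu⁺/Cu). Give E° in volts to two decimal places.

E°cell = (0.0592/n)·log K = (0.0592/2)(32.4) = +0.959 V.
Since Cu⁺/Cu is the cathode and Fe²⁺/Fe the anode, E°cell = E°(Cu⁺/Cu) − E°(Fe²⁺/Fe).
So E°(Cu⁺/Cu) = E°cell + E°(Fe²⁺/Fe) = +0.959 + (-0.44) = +0.52 V.

+0.52 V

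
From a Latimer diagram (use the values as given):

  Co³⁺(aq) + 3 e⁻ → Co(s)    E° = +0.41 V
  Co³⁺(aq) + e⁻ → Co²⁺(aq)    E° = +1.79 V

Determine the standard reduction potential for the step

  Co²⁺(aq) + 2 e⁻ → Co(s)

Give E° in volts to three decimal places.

Sequential free energies add, so n₃E°₃ = n₁E°₁ + n₂E°₂.
With n₃ = 3, and the known step contributing 1×(+1.79) V, the unknown satisfies 2·E° = 3×(+0.41) − 1×(+1.79) = -0.560.
E° = -0.560 / 2 = -0.280 V.

-0.280 V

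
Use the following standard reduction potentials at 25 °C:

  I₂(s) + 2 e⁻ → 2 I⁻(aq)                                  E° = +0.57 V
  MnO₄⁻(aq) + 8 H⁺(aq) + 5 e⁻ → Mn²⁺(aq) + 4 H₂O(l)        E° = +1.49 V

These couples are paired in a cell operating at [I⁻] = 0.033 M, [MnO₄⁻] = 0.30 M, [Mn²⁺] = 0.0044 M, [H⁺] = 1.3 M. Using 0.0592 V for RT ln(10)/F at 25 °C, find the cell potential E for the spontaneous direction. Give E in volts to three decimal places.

MnO₄⁻/Mn²⁺ is the cathode (higher E°), I₂/I⁻ the anode: E°cell = +1.49 − (+0.57) = +0.92 V, n = 10.
Overall: 2 MnO₄⁻(aq) + 16 H⁺(aq) + 10 I⁻(aq) → 2 Mn²⁺(aq) + 8 H₂O(l) + 5 I₂(s)
Q = [Mn²⁺]^2 / ([MnO₄⁻]^2·[H⁺]^16·[I⁻]^10); log Q = 9.324.
E = E° − (0.0592/n) log Q = +0.92 − (0.0592/10)(9.324) = +0.865 V.

+0.865 V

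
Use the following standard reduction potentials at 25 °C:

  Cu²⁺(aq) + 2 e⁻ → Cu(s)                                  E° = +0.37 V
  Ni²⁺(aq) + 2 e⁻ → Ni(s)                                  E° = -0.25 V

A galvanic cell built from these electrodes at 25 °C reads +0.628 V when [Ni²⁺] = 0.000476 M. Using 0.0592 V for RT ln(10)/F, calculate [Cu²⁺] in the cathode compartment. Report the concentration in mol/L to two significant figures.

Cu²⁺/Cu is the cathode, Ni²⁺/Ni the anode: E°cell = +0.62 V, n = 2.
Overall reaction: Cu²⁺(aq) + Ni(s) → Cu(s) + Ni²⁺(aq); Q = [Ni²⁺]^1/[Cu²⁺]^1.
From E = E° − (0.0592/n) log Q: log Q = (E° − E)·n/0.0592 = (+0.62 − (+0.628))·2/0.0592 = -0.2703.
So 1·log[Cu²⁺] = 1·log(0.000476) − log Q = -3.3224 − (-0.2703) = -3.0521; [Cu²⁺] = 10^(-3.0521) ≈ 0.00089 M.

0.00089 M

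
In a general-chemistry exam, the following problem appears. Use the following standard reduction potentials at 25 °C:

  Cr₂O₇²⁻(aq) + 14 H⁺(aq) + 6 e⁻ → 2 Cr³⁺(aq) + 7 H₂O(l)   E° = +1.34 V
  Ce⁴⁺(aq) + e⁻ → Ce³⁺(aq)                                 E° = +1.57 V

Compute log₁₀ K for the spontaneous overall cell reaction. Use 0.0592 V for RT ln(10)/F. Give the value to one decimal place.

23.3

Cathode: Ce⁴⁺/Ce³⁺; anode: Cr₂O₇²⁻/Cr³⁺. E°cell = +0.23 V, n = 6.
log K = nE°cell / 0.0592 = (6)(+0.23) / 0.0592 = 23.3.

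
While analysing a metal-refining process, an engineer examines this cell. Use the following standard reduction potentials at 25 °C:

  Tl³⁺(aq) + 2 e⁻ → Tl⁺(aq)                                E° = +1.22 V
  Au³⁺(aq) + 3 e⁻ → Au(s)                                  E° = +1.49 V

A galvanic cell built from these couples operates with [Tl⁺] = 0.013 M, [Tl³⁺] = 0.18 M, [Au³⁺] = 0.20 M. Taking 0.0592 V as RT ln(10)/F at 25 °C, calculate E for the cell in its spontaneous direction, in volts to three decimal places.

Au³⁺/Au is the cathode (higher E°), Tl³⁺/Tl⁺ the anode: E°cell = +1.49 − (+1.22) = +0.27 V, n = 6.
Overall: 2 Au³⁺(aq) + 3 Tl⁺(aq) → 2 Au(s) + 3 Tl³⁺(aq)
Q = [Tl³⁺]^3 / ([Au³⁺]^2·[Tl⁺]^3); log Q = 4.822.
E = E° − (0.0592/n) log Q = +0.27 − (0.0592/6)(4.822) = +0.222 V.

+0.222 V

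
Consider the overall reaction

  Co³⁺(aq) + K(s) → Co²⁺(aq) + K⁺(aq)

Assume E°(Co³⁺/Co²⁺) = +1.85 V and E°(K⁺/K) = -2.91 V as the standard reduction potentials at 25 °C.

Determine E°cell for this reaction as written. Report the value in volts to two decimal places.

The Co³⁺/Co²⁺ couple has the higher reduction potential, so it is the cathode; K⁺/K is oxidised at the anode.
E°cell = E°(cathode) − E°(anode) = (+1.85) − (-2.91) = +4.76 V.

+4.76 V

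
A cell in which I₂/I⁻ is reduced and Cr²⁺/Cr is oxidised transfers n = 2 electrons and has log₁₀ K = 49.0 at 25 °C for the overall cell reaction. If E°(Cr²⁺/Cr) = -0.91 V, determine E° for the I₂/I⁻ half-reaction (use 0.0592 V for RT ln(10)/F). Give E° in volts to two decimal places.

E°cell = (0.0592/n)·log K = (0.0592/2)(49.0) = +1.450 V.
Since I₂/I⁻ is the cathode and Cr²⁺/Cr the anode, E°cell = E°(I₂/I⁻) − E°(Cr²⁺/Cr).
So E°(I₂/I⁻) = E°cell + E°(Cr²⁺/Cr) = +1.450 + (-0.91) = +0.54 V.

+0.54 V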